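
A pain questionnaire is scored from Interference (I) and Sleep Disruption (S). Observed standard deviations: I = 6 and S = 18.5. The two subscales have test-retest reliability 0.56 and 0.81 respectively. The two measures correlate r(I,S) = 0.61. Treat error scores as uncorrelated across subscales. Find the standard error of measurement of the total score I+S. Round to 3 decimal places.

8.993

Var(total) = 378.25 + 135.42 = 513.67.
True-score variance = 297.383 + 135.42 = 432.803, so reliability = 0.8426.
Error variance = 513.67 − 432.803 = 80.8675; SEM = √80.8675 = 8.993.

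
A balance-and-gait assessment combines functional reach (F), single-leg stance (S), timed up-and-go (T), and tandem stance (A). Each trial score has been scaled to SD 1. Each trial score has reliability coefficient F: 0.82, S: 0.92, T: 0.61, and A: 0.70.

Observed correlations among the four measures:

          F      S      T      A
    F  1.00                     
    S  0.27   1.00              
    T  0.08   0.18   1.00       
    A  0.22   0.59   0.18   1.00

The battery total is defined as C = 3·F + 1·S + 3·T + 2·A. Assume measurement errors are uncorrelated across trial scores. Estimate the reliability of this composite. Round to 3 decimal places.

0.813

Var(C) = 3² + 1 + 3² + 2² + 2·[3·0.27 + 9·0.08 + 6·0.22 + 3·0.18 + 2·0.59 + 6·0.18] = 23 + 11.3 = 34.3.
Because errors are independent across components, Cov(Tᵢ,Tⱼ) = Cov(Xᵢ,Xⱼ); the off-diagonal part of the true-score variance is the same as above.
True-score variance = [3²·0.82 + 0.92 + 3²·0.61 + 2²·0.70] + 11.3 = 16.59 + 11.3 = 27.89.
Reliability = 27.89 / 34.3 = 0.813.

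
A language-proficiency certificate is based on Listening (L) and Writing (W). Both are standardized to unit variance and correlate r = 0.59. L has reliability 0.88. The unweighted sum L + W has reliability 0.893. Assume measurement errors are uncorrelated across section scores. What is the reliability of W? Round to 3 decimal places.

Var(L+W) = 2 + 2·0.59 = 3.180.
True-score variance = ρ_L + ρ_W + 2·0.59, so 0.893 = (0.88 + ρ_W + 1.18) / 3.180.
ρ_W = 0.893·3.180 − 0.88 − 1.18 = 0.780.

0.780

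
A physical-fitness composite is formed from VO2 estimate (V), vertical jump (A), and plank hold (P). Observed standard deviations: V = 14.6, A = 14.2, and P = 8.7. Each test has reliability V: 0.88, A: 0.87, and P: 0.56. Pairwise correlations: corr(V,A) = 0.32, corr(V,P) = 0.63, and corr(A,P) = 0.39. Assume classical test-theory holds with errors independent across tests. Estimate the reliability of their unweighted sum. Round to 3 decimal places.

0.903

Var(V+A+P) = 14.6² + 14.2² + 8.7² + 2·[14.6·14.2·0.32 + 14.6·8.7·0.63 + 14.2·8.7·0.39] = 490.49 + 389.091 = 879.581.
Under uncorrelated errors the observed covariances equal the true-score covariances, so only the own-variance terms attenuate.
True-score variance = [14.6²·0.88 + 14.2²·0.87 + 8.7²·0.56] + 389.091 = 405.394 + 389.091 = 794.485.
Reliability = 794.485 / 879.581 = 0.903.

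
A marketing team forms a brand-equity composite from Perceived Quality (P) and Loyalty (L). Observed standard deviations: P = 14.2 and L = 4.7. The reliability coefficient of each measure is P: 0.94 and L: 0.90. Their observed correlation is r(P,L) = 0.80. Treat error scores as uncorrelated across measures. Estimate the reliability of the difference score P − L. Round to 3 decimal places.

Var(P−L) = 14.2² + 4.7² − 2·14.2·4.7·0.80 = 223.73 − 106.784 = 116.946.
Because errors are independent across components, Cov(Tᵢ,Tⱼ) = Cov(Xᵢ,Xⱼ); the off-diagonal part of the true-score variance is the same as above.
True-score variance = [14.2²·0.94 + 4.7²·0.90] − 106.784 = 209.423 − 106.784 = 102.639.
Reliability = 102.639 / 116.946 = 0.878.

0.878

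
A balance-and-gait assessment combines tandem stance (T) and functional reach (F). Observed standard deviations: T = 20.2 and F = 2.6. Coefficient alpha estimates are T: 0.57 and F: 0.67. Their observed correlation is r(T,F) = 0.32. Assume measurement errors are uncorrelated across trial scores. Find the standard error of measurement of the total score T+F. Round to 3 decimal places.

Var(total) = 414.8 + 33.6128 = 448.413.
True-score variance = 237.112 + 33.6128 = 270.725, so reliability = 0.6037.
Error variance = 448.413 − 270.725 = 177.688; SEM = √177.688 = 13.330.

13.330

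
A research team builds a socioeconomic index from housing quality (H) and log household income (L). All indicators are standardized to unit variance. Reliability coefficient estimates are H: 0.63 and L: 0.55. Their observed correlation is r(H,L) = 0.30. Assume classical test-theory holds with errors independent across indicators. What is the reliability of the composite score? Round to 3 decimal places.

Var(H+L) = 2 + 2·[0.30] = 2 + 0.6 = 2.6.
With uncorrelated errors the cross-covariances are all true-score covariance, so they carry over unchanged; only the diagonal terms shrink to ρᵢσᵢ².
True-score variance = [0.63 + 0.55] + 0.6 = 1.18 + 0.6 = 1.78.
Reliability = 1.78 / 2.6 = 0.685.

0.685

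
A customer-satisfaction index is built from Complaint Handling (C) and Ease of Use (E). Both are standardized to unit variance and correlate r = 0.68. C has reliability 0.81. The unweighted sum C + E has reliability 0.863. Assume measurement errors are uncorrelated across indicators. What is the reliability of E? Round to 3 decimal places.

Var(C+E) = 2 + 2·0.68 = 3.360.
True-score variance = ρ_C + ρ_E + 2·0.68, so 0.863 = (0.81 + ρ_E + 1.36) / 3.360.
ρ_E = 0.863·3.360 − 0.81 − 1.36 = 0.730.

0.730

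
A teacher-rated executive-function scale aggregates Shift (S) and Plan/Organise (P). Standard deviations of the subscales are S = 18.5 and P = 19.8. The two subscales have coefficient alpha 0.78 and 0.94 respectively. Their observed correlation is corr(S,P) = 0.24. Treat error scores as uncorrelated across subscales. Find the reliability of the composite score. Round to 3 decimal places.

0.891

Var(S+P) = 18.5² + 19.8² + 2·[18.5·19.8·0.24] = 734.29 + 175.824 = 910.114.
Because errors are independent across components, Cov(Tᵢ,Tⱼ) = Cov(Xᵢ,Xⱼ); the off-diagonal part of the true-score variance is the same as above.
True-score variance = [18.5²·0.78 + 19.8²·0.94] + 175.824 = 635.473 + 175.824 = 811.297.
Reliability = 811.297 / 910.114 = 0.891.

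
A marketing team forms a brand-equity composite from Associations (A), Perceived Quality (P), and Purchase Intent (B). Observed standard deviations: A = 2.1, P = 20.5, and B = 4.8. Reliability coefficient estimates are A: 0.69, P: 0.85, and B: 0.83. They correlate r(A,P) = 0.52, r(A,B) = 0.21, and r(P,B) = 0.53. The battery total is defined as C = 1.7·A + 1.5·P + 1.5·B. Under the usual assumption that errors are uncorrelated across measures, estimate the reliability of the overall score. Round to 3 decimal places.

Var(C) = 1.7²·2.1² + 1.5²·20.5² + 1.5²·4.8² + 2·[2.55·2.1·20.5·0.52 + 2.55·2.1·4.8·0.21 + 2.25·20.5·4.8·0.53] = 1010.15 + 359.648 = 1369.8.
Under uncorrelated errors the observed covariances equal the true-score covariances, so only the own-variance terms attenuate.
True-score variance = [1.7²·2.1²·0.69 + 1.5²·20.5²·0.85 + 1.5²·4.8²·0.83] + 359.648 = 855.549 + 359.648 = 1215.2.
Reliability = 1215.2 / 1369.8 = 0.887.

0.887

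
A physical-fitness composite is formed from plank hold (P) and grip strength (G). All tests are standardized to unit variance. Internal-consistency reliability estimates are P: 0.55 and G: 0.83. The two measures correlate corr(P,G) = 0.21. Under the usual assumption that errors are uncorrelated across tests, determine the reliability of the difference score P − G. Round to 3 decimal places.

0.608

Var(P−G) = 1 + 1 − 2·0.21 = 2 − 0.42 = 1.58.
Under uncorrelated errors the observed covariances equal the true-score covariances, so only the own-variance terms attenuate.
True-score variance = [0.55 + 0.83] − 0.42 = 1.38 − 0.42 = 0.96.
Reliability = 0.96 / 1.58 = 0.608.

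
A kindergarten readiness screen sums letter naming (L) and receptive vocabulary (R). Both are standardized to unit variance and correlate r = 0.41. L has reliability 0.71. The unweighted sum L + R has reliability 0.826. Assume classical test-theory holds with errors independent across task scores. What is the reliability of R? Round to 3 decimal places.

0.799

Var(L+R) = 2 + 2·0.41 = 2.820.
True-score variance = ρ_L + ρ_R + 2·0.41, so 0.826 = (0.71 + ρ_R + 0.82) / 2.820.
ρ_R = 0.826·2.820 − 0.71 − 0.82 = 0.799.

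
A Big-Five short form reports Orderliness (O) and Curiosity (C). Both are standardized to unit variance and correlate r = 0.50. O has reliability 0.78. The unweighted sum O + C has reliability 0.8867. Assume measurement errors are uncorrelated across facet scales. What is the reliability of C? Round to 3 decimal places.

0.880

Var(O+C) = 2 + 2·0.50 = 3.000.
True-score variance = ρ_O + ρ_C + 2·0.50, so 0.8867 = (0.78 + ρ_C + 1.00) / 3.000.
ρ_C = 0.8867·3.000 − 0.78 − 1.00 = 0.880.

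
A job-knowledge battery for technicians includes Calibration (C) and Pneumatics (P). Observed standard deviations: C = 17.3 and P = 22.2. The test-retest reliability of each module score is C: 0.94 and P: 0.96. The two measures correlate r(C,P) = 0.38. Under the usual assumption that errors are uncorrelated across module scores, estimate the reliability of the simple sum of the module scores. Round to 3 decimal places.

Var(C+P) = 17.3² + 22.2² + 2·[17.3·22.2·0.38] = 792.13 + 291.886 = 1084.02.
Under uncorrelated errors the observed covariances equal the true-score covariances, so only the own-variance terms attenuate.
True-score variance = [17.3²·0.94 + 22.2²·0.96] + 291.886 = 754.459 + 291.886 = 1046.34.
Reliability = 1046.34 / 1084.02 = 0.965.

0.965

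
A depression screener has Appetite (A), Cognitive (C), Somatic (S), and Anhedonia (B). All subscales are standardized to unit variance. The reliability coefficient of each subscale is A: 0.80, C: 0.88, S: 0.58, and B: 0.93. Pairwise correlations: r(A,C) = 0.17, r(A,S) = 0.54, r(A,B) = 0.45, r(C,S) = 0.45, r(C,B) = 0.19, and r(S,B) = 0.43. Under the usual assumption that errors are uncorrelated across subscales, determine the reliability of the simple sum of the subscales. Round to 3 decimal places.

0.904

Var(A+C+S+B) = 4 + 2·[0.17 + 0.54 + 0.45 + 0.45 + 0.19 + 0.43] = 4 + 4.46 = 8.46.
Because errors are independent across components, Cov(Tᵢ,Tⱼ) = Cov(Xᵢ,Xⱼ); the off-diagonal part of the true-score variance is the same as above.
True-score variance = [0.80 + 0.88 + 0.58 + 0.93] + 4.46 = 3.19 + 4.46 = 7.65.
Reliability = 7.65 / 8.46 = 0.904.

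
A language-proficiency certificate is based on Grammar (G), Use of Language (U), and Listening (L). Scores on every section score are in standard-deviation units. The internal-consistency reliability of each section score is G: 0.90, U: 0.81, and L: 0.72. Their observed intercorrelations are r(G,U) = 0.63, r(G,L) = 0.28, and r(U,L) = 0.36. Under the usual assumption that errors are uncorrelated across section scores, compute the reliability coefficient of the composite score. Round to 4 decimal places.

0.8971

Var(G+U+L) = 3 + 2·[0.63 + 0.28 + 0.36] = 3 + 2.54 = 5.54.
Under uncorrelated errors the observed covariances equal the true-score covariances, so only the own-variance terms attenuate.
True-score variance = [0.90 + 0.81 + 0.72] + 2.54 = 2.43 + 2.54 = 4.97.
Reliability = 4.97 / 5.54 = 0.8971.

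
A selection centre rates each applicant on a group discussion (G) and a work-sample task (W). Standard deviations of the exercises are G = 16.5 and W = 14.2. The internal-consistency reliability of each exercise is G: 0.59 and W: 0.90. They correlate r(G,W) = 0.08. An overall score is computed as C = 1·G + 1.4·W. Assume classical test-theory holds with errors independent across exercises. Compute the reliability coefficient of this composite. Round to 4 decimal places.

0.7901

Var(C) = 16.5² + 1.4²·14.2² + 2·[1.4·16.5·14.2·0.08] = 667.464 + 52.4832 = 719.948.
Because errors are independent across components, Cov(Tᵢ,Tⱼ) = Cov(Xᵢ,Xⱼ); the off-diagonal part of the true-score variance is the same as above.
True-score variance = [16.5²·0.59 + 1.4²·14.2²·0.90] + 52.4832 = 516.32 + 52.4832 = 568.804.
Reliability = 568.804 / 719.948 = 0.7901.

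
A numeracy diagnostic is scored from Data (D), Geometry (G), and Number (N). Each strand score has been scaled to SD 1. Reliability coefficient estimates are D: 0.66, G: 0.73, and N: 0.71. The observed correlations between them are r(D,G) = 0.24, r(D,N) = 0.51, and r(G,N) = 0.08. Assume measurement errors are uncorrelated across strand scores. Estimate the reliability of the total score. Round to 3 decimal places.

0.807

Var(D+G+N) = 3 + 2·[0.24 + 0.51 + 0.08] = 3 + 1.66 = 4.66.
With uncorrelated errors the cross-covariances are all true-score covariance, so they carry over unchanged; only the diagonal terms shrink to ρᵢσᵢ².
True-score variance = [0.66 + 0.73 + 0.71] + 1.66 = 2.1 + 1.66 = 3.76.
Reliability = 3.76 / 4.66 = 0.807.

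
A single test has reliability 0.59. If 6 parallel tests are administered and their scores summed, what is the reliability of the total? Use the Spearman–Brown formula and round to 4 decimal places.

ρ_k = kρ / (1 + (k−1)ρ) = 6·0.59 / (1 + 5·0.59) = 3.540 / 3.950 = 0.8962.

0.8962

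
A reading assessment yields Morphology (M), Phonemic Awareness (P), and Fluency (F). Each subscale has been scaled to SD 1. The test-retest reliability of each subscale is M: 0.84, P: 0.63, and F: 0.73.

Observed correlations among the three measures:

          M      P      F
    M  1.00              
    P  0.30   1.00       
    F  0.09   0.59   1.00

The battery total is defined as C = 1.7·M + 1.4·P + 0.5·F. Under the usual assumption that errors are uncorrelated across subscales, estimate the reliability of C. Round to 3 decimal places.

Var(C) = 1.7² + 1.4² + 0.5² + 2·[2.38·0.30 + 0.85·0.09 + 0.7·0.59] = 5.1 + 2.407 = 7.507.
Because errors are independent across components, Cov(Tᵢ,Tⱼ) = Cov(Xᵢ,Xⱼ); the off-diagonal part of the true-score variance is the same as above.
True-score variance = [1.7²·0.84 + 1.4²·0.63 + 0.5²·0.73] + 2.407 = 3.8449 + 2.407 = 6.2519.
Reliability = 6.2519 / 7.507 = 0.833.

0.833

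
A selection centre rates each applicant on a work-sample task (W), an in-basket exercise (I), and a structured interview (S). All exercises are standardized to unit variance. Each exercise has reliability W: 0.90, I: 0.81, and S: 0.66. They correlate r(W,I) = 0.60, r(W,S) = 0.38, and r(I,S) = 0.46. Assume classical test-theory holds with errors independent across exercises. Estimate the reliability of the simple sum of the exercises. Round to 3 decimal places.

Var(W+I+S) = 3 + 2·[0.60 + 0.38 + 0.46] = 3 + 2.88 = 5.88.
With uncorrelated errors the cross-covariances are all true-score covariance, so they carry over unchanged; only the diagonal terms shrink to ρᵢσᵢ².
True-score variance = [0.90 + 0.81 + 0.66] + 2.88 = 2.37 + 2.88 = 5.25.
Reliability = 5.25 / 5.88 = 0.893.

0.893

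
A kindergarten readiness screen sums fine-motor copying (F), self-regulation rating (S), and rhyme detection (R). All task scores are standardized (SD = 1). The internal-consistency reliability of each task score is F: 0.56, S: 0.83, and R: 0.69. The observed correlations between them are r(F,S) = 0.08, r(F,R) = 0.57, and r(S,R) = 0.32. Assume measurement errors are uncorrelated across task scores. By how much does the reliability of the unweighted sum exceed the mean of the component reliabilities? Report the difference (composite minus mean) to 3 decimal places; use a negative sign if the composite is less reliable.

0.120

Var(sum) = 3 + 1.94 = 4.94; true-score variance = 2.08 + 1.94 = 4.02; composite reliability = 0.8138.
Mean component reliability = 0.6933.
Difference = 0.8138 − 0.6933 = 0.120.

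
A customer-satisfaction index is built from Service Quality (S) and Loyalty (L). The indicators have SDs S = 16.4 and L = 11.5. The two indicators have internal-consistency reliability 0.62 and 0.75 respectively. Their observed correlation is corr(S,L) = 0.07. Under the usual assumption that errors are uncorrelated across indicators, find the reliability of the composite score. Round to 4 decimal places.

0.6837

Var(S+L) = 16.4² + 11.5² + 2·[16.4·11.5·0.07] = 401.21 + 26.404 = 427.614.
Because errors are independent across components, Cov(Tᵢ,Tⱼ) = Cov(Xᵢ,Xⱼ); the off-diagonal part of the true-score variance is the same as above.
True-score variance = [16.4²·0.62 + 11.5²·0.75] + 26.404 = 265.943 + 26.404 = 292.347.
Reliability = 292.347 / 427.614 = 0.6837.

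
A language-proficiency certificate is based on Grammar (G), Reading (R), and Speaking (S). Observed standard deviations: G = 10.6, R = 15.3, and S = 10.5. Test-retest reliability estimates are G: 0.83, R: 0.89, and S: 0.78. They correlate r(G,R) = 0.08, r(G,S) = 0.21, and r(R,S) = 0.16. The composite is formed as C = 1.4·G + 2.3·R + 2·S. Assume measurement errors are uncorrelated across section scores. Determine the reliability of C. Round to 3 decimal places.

0.885

Var(C) = 1.4²·10.6² + 2.3²·15.3² + 2²·10.5² + 2·[3.22·10.6·15.3·0.08 + 2.8·10.6·10.5·0.21 + 4.6·15.3·10.5·0.16] = 1899.56 + 450.921 = 2350.48.
Under uncorrelated errors the observed covariances equal the true-score covariances, so only the own-variance terms attenuate.
True-score variance = [1.4²·10.6²·0.83 + 2.3²·15.3²·0.89 + 2²·10.5²·0.78] + 450.921 = 1628.89 + 450.921 = 2079.81.
Reliability = 2079.81 / 2350.48 = 0.885.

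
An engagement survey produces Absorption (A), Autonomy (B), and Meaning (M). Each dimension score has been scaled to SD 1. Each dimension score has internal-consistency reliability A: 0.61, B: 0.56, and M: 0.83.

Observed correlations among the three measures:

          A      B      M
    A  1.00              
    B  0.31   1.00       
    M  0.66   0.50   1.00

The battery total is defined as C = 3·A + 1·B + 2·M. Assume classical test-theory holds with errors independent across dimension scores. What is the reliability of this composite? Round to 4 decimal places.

Var(C) = 3² + 1 + 2² + 2·[3·0.31 + 6·0.66 + 2·0.50] = 14 + 11.78 = 25.78.
With uncorrelated errors the cross-covariances are all true-score covariance, so they carry over unchanged; only the diagonal terms shrink to ρᵢσᵢ².
True-score variance = [3²·0.61 + 0.56 + 2²·0.83] + 11.78 = 9.37 + 11.78 = 21.15.
Reliability = 21.15 / 25.78 = 0.8204.

0.8204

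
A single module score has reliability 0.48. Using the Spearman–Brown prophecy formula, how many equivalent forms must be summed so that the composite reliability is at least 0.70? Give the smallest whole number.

k ≥ ρ*(1−ρ₁)/(ρ₁(1−ρ*)) = 0.70·0.52 / (0.48·0.30) = 2.528.
Smallest integer k = 3.

3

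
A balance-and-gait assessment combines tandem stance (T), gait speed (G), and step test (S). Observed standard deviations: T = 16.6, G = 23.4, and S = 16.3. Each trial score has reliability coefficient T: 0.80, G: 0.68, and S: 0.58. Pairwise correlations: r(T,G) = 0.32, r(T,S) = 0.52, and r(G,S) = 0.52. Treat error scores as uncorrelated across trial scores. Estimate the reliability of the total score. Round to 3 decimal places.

0.830

Var(T+G+S) = 16.6² + 23.4² + 16.3² + 2·[16.6·23.4·0.32 + 16.6·16.3·0.52 + 23.4·16.3·0.52] = 1088.81 + 926.682 = 2015.49.
Because errors are independent across components, Cov(Tᵢ,Tⱼ) = Cov(Xᵢ,Xⱼ); the off-diagonal part of the true-score variance is the same as above.
True-score variance = [16.6²·0.80 + 23.4²·0.68 + 16.3²·0.58] + 926.682 = 746.889 + 926.682 = 1673.57.
Reliability = 1673.57 / 2015.49 = 0.830.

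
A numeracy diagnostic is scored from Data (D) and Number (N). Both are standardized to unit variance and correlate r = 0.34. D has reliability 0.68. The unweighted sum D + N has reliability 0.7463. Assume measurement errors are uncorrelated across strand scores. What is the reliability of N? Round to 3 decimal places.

Var(D+N) = 2 + 2·0.34 = 2.680.
True-score variance = ρ_D + ρ_N + 2·0.34, so 0.7463 = (0.68 + ρ_N + 0.68) / 2.680.
ρ_N = 0.7463·2.680 − 0.68 − 0.68 = 0.640.

0.640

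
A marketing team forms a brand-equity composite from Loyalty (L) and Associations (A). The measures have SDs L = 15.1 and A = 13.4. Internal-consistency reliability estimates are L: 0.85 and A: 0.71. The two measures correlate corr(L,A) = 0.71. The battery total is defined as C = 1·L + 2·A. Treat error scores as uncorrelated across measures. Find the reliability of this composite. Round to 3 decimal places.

0.841

Var(C) = 15.1² + 2²·13.4² + 2·[2·15.1·13.4·0.71] = 946.25 + 574.646 = 1520.9.
Under uncorrelated errors the observed covariances equal the true-score covariances, so only the own-variance terms attenuate.
True-score variance = [15.1²·0.85 + 2²·13.4²·0.71] + 574.646 = 703.759 + 574.646 = 1278.4.
Reliability = 1278.4 / 1520.9 = 0.841.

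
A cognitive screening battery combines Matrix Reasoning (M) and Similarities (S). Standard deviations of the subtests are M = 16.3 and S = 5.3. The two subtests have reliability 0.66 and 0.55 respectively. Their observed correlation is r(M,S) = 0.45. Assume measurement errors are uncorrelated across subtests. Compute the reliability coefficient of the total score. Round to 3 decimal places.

0.723

Var(M+S) = 16.3² + 5.3² + 2·[16.3·5.3·0.45] = 293.78 + 77.751 = 371.531.
Under uncorrelated errors the observed covariances equal the true-score covariances, so only the own-variance terms attenuate.
True-score variance = [16.3²·0.66 + 5.3²·0.55] + 77.751 = 190.805 + 77.751 = 268.556.
Reliability = 268.556 / 371.531 = 0.723.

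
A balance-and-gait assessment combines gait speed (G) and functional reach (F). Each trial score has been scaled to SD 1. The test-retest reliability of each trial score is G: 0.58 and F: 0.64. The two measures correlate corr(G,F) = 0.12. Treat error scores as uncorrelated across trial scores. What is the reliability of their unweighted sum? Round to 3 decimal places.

0.652

Var(G+F) = 2 + 2·[0.12] = 2 + 0.24 = 2.24.
Because errors are independent across components, Cov(Tᵢ,Tⱼ) = Cov(Xᵢ,Xⱼ); the off-diagonal part of the true-score variance is the same as above.
True-score variance = [0.58 + 0.64] + 0.24 = 1.22 + 0.24 = 1.46.
Reliability = 1.46 / 2.24 = 0.652.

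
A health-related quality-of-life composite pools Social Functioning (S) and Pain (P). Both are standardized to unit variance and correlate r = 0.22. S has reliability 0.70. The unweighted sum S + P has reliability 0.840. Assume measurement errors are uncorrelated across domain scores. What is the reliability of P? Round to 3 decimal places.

Var(S+P) = 2 + 2·0.22 = 2.440.
True-score variance = ρ_S + ρ_P + 2·0.22, so 0.840 = (0.70 + ρ_P + 0.44) / 2.440.
ρ_P = 0.840·2.440 − 0.70 − 0.44 = 0.910.

0.910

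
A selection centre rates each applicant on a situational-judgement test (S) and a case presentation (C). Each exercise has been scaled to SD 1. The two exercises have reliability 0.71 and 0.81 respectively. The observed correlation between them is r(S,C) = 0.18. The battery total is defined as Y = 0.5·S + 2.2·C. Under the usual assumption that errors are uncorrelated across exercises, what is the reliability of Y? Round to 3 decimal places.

0.819

Var(Y) = 0.5² + 2.2² + 2·[1.1·0.18] = 5.09 + 0.396 = 5.486.
Under uncorrelated errors the observed covariances equal the true-score covariances, so only the own-variance terms attenuate.
True-score variance = [0.5²·0.71 + 2.2²·0.81] + 0.396 = 4.0979 + 0.396 = 4.4939.
Reliability = 4.4939 / 5.486 = 0.819.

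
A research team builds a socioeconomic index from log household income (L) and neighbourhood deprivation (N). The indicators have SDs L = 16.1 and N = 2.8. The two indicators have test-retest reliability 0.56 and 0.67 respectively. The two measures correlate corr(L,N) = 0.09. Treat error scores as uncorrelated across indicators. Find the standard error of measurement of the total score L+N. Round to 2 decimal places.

10.80

Var(total) = 267.05 + 8.1144 = 275.164.
True-score variance = 150.41 + 8.1144 = 158.525, so reliability = 0.5761.
Error variance = 275.164 − 158.525 = 116.64; SEM = √116.64 = 10.80.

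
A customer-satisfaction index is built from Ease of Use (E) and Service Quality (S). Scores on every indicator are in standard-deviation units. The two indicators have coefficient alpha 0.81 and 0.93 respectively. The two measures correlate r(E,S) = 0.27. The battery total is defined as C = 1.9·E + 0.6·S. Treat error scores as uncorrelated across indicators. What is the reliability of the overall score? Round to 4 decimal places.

0.8449

Var(C) = 1.9² + 0.6² + 2·[1.14·0.27] = 3.97 + 0.6156 = 4.5856.
Under uncorrelated errors the observed covariances equal the true-score covariances, so only the own-variance terms attenuate.
True-score variance = [1.9²·0.81 + 0.6²·0.93] + 0.6156 = 3.2589 + 0.6156 = 3.8745.
Reliability = 3.8745 / 4.5856 = 0.8449.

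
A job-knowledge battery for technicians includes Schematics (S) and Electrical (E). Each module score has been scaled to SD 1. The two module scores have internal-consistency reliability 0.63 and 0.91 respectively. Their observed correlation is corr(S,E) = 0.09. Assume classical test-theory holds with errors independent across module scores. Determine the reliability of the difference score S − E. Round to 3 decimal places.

Var(S−E) = 1 + 1 − 2·0.09 = 2 − 0.18 = 1.82.
Under uncorrelated errors the observed covariances equal the true-score covariances, so only the own-variance terms attenuate.
True-score variance = [0.63 + 0.91] − 0.18 = 1.54 − 0.18 = 1.36.
Reliability = 1.36 / 1.82 = 0.747.

0.747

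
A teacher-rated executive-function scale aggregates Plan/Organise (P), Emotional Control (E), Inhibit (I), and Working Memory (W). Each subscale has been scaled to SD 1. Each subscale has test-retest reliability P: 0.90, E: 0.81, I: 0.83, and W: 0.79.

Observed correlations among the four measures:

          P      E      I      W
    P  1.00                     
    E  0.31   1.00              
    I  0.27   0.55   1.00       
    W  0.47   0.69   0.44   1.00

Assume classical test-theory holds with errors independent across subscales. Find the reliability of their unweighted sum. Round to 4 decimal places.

Var(P+E+I+W) = 4 + 2·[0.31 + 0.27 + 0.47 + 0.55 + 0.69 + 0.44] = 4 + 5.46 = 9.46.
Under uncorrelated errors the observed covariances equal the true-score covariances, so only the own-variance terms attenuate.
True-score variance = [0.90 + 0.81 + 0.83 + 0.79] + 5.46 = 3.33 + 5.46 = 8.79.
Reliability = 8.79 / 9.46 = 0.9292.

0.9292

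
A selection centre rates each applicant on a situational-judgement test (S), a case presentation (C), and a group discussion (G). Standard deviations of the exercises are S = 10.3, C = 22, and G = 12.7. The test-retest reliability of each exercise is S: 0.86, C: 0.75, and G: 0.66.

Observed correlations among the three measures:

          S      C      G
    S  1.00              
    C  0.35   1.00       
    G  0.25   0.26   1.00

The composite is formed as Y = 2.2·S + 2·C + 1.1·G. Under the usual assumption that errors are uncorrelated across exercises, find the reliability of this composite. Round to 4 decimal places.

0.8371

Var(Y) = 2.2²·10.3² + 2²·22² + 1.1²·12.7² + 2·[4.4·10.3·22·0.35 + 2.42·10.3·12.7·0.25 + 2.2·22·12.7·0.26] = 2644.64 + 1175.84 = 3820.48.
Under uncorrelated errors the observed covariances equal the true-score covariances, so only the own-variance terms attenuate.
True-score variance = [2.2²·10.3²·0.86 + 2²·22²·0.75 + 1.1²·12.7²·0.66] + 1175.84 = 2022.4 + 1175.84 = 3198.24.
Reliability = 3198.24 / 3820.48 = 0.8371.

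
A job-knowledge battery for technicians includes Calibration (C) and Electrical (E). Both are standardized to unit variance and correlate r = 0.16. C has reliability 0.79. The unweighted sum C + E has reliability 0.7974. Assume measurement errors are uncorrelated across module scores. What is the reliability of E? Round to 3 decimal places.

Var(C+E) = 2 + 2·0.16 = 2.320.
True-score variance = ρ_C + ρ_E + 2·0.16, so 0.7974 = (0.79 + ρ_E + 0.32) / 2.320.
ρ_E = 0.7974·2.320 − 0.79 − 0.32 = 0.740.

0.740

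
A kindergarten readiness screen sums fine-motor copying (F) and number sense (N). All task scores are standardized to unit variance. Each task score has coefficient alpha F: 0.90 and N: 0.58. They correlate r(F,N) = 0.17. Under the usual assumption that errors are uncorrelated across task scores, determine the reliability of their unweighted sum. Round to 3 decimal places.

Var(F+N) = 2 + 2·[0.17] = 2 + 0.34 = 2.34.
Because errors are independent across components, Cov(Tᵢ,Tⱼ) = Cov(Xᵢ,Xⱼ); the off-diagonal part of the true-score variance is the same as above.
True-score variance = [0.90 + 0.58] + 0.34 = 1.48 + 0.34 = 1.82.
Reliability = 1.82 / 2.34 = 0.778.

0.778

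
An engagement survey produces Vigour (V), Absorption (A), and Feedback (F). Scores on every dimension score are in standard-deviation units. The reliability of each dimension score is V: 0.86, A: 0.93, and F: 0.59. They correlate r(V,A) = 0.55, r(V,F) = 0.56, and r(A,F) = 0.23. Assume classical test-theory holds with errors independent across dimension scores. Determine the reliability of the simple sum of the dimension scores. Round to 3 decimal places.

0.891

Var(V+A+F) = 3 + 2·[0.55 + 0.56 + 0.23] = 3 + 2.68 = 5.68.
With uncorrelated errors the cross-covariances are all true-score covariance, so they carry over unchanged; only the diagonal terms shrink to ρᵢσᵢ².
True-score variance = [0.86 + 0.93 + 0.59] + 2.68 = 2.38 + 2.68 = 5.06.
Reliability = 5.06 / 5.68 = 0.891.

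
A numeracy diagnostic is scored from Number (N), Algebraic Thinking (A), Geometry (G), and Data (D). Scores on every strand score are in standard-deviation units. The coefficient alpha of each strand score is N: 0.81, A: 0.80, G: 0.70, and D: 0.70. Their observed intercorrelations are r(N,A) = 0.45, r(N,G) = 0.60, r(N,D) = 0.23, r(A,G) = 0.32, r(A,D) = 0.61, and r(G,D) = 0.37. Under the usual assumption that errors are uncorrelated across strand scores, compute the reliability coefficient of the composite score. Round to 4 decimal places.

0.8919

Var(N+A+G+D) = 4 + 2·[0.45 + 0.60 + 0.23 + 0.32 + 0.61 + 0.37] = 4 + 5.16 = 9.16.
With uncorrelated errors the cross-covariances are all true-score covariance, so they carry over unchanged; only the diagonal terms shrink to ρᵢσᵢ².
True-score variance = [0.81 + 0.80 + 0.70 + 0.70] + 5.16 = 3.01 + 5.16 = 8.17.
Reliability = 8.17 / 9.16 = 0.8919.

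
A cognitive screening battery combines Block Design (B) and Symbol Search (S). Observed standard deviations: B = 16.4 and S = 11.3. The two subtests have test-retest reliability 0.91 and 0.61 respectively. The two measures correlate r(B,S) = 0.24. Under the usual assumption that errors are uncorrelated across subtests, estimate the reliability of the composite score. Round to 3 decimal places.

0.848

Var(B+S) = 16.4² + 11.3² + 2·[16.4·11.3·0.24] = 396.65 + 88.9536 = 485.604.
Under uncorrelated errors the observed covariances equal the true-score covariances, so only the own-variance terms attenuate.
True-score variance = [16.4²·0.91 + 11.3²·0.61] + 88.9536 = 322.644 + 88.9536 = 411.598.
Reliability = 411.598 / 485.604 = 0.848.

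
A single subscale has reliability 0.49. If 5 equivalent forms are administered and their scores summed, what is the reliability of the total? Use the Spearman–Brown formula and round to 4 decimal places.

ρ_k = kρ / (1 + (k−1)ρ) = 5·0.49 / (1 + 4·0.49) = 2.450 / 2.960 = 0.8277.

0.8277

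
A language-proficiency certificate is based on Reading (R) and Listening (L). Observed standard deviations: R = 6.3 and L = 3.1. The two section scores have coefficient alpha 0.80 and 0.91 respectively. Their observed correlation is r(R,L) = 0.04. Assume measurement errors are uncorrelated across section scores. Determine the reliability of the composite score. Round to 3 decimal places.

Var(R+L) = 6.3² + 3.1² + 2·[6.3·3.1·0.04] = 49.3 + 1.5624 = 50.8624.
Because errors are independent across components, Cov(Tᵢ,Tⱼ) = Cov(Xᵢ,Xⱼ); the off-diagonal part of the true-score variance is the same as above.
True-score variance = [6.3²·0.80 + 3.1²·0.91] + 1.5624 = 40.4971 + 1.5624 = 42.0595.
Reliability = 42.0595 / 50.8624 = 0.827.

0.827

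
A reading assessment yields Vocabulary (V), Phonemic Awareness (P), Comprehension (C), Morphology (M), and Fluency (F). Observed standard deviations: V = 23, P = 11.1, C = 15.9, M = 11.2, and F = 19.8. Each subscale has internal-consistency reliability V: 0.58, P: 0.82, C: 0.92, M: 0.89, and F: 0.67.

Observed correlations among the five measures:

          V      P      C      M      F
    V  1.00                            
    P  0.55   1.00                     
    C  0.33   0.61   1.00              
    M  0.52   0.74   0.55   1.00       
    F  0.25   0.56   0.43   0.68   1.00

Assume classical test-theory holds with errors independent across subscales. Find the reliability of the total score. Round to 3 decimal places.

0.894

Var(V+P+C+M+F) = 23² + 11.1² + 15.9² + 11.2² + 19.8² + 2·[23·11.1·0.55 + 23·15.9·0.33 + 23·11.2·0.52 + 23·19.8·0.25 + 11.1·15.9·0.61 + 11.1·11.2·0.74 + 11.1·19.8·0.56 + 15.9·11.2·0.55 + 15.9·19.8·0.43 + 11.2·19.8·0.68] = 1422.5 + 2431.49 = 3853.99.
Because errors are independent across components, Cov(Tᵢ,Tⱼ) = Cov(Xᵢ,Xⱼ); the off-diagonal part of the true-score variance is the same as above.
True-score variance = [23²·0.58 + 11.1²·0.82 + 15.9²·0.92 + 11.2²·0.89 + 19.8²·0.67] + 2431.49 = 1014.75 + 2431.49 = 3446.23.
Reliability = 3446.23 / 3853.99 = 0.894.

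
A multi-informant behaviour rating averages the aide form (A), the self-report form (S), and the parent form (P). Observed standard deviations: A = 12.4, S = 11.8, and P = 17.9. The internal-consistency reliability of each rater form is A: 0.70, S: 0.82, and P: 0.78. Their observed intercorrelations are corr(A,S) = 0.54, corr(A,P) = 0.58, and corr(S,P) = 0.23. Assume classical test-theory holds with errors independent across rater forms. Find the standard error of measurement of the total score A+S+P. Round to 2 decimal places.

Var(total) = 613.41 + 512.66 = 1126.07.
True-score variance = 471.729 + 512.66 = 984.389, so reliability = 0.8742.
Error variance = 1126.07 − 984.389 = 141.681; SEM = √141.681 = 11.90.

11.90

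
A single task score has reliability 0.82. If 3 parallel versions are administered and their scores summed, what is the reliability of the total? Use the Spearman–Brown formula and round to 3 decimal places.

0.932

ρ_k = kρ / (1 + (k−1)ρ) = 3·0.82 / (1 + 2·0.82) = 2.460 / 2.640 = 0.932.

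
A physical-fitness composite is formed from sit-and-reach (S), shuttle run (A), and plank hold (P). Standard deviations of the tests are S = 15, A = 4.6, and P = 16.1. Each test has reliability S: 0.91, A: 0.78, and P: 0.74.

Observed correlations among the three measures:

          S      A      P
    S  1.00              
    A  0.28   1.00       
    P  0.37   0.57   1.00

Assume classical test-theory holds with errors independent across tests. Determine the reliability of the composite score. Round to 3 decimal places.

Var(S+A+P) = 15² + 4.6² + 16.1² + 2·[15·4.6·0.28 + 15·16.1·0.37 + 4.6·16.1·0.57] = 505.37 + 301.778 = 807.148.
Under uncorrelated errors the observed covariances equal the true-score covariances, so only the own-variance terms attenuate.
True-score variance = [15²·0.91 + 4.6²·0.78 + 16.1²·0.74] + 301.778 = 413.07 + 301.778 = 714.849.
Reliability = 714.849 / 807.148 = 0.886.

0.886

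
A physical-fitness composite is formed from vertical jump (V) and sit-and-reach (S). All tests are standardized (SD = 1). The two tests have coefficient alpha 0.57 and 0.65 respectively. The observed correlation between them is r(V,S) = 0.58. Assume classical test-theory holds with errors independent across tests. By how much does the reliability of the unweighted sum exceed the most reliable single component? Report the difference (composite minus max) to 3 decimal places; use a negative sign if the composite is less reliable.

Var(sum) = 2 + 1.16 = 3.16; true-score variance = 1.22 + 1.16 = 2.38; composite reliability = 0.7532.
Max component reliability = 0.6500.
Difference = 0.7532 − 0.6500 = 0.103.

0.103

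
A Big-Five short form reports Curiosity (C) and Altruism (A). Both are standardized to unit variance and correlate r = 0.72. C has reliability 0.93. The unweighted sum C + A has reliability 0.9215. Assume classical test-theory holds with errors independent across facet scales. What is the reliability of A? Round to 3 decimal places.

0.800

Var(C+A) = 2 + 2·0.72 = 3.440.
True-score variance = ρ_C + ρ_A + 2·0.72, so 0.9215 = (0.93 + ρ_A + 1.44) / 3.440.
ρ_A = 0.9215·3.440 − 0.93 − 1.44 = 0.800.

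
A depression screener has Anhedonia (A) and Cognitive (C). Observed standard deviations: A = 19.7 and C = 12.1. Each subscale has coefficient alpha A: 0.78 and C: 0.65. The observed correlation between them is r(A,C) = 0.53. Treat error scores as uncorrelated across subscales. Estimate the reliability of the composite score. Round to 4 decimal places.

0.8264

Var(A+C) = 19.7² + 12.1² + 2·[19.7·12.1·0.53] = 534.5 + 252.672 = 787.172.
With uncorrelated errors the cross-covariances are all true-score covariance, so they carry over unchanged; only the diagonal terms shrink to ρᵢσᵢ².
True-score variance = [19.7²·0.78 + 12.1²·0.65] + 252.672 = 397.877 + 252.672 = 650.549.
Reliability = 650.549 / 787.172 = 0.8264.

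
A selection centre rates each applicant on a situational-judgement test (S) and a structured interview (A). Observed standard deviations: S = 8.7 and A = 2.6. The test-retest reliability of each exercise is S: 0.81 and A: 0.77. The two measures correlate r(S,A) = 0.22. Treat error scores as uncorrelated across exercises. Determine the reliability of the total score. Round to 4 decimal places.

Var(S+A) = 8.7² + 2.6² + 2·[8.7·2.6·0.22] = 82.45 + 9.9528 = 92.4028.
With uncorrelated errors the cross-covariances are all true-score covariance, so they carry over unchanged; only the diagonal terms shrink to ρᵢσᵢ².
True-score variance = [8.7²·0.81 + 2.6²·0.77] + 9.9528 = 66.5141 + 9.9528 = 76.4669.
Reliability = 76.4669 / 92.4028 = 0.8275.

0.8275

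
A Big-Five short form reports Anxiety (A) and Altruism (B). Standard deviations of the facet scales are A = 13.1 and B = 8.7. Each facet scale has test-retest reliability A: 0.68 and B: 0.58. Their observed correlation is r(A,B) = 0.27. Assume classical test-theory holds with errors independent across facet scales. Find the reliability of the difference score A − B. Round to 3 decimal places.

0.533

Var(A−B) = 13.1² + 8.7² − 2·13.1·8.7·0.27 = 247.3 − 61.5438 = 185.756.
Because errors are independent across components, Cov(Tᵢ,Tⱼ) = Cov(Xᵢ,Xⱼ); the off-diagonal part of the true-score variance is the same as above.
True-score variance = [13.1²·0.68 + 8.7²·0.58] − 61.5438 = 160.595 − 61.5438 = 99.0512.
Reliability = 99.0512 / 185.756 = 0.533.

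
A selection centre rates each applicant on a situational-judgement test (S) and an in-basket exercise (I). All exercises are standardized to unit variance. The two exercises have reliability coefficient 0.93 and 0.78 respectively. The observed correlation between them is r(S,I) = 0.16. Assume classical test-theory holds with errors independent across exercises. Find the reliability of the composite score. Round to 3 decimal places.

0.875

Var(S+I) = 2 + 2·[0.16] = 2 + 0.32 = 2.32.
With uncorrelated errors the cross-covariances are all true-score covariance, so they carry over unchanged; only the diagonal terms shrink to ρᵢσᵢ².
True-score variance = [0.93 + 0.78] + 0.32 = 1.71 + 0.32 = 2.03.
Reliability = 2.03 / 2.32 = 0.875.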